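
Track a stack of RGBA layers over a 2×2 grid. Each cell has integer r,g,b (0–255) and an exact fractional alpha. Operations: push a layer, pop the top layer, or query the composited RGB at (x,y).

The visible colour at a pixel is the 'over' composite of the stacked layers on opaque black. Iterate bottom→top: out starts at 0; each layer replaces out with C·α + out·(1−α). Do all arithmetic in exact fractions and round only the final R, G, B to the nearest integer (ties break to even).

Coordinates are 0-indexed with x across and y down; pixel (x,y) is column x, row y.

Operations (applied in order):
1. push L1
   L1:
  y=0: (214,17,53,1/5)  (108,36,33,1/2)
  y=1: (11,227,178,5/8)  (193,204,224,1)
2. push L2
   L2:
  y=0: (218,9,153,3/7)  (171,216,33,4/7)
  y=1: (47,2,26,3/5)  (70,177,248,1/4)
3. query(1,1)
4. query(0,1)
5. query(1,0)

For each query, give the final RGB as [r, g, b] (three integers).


query (1,1) [L1,L2] — begin 0,0,0
L1 α=1: [193, 204, 224]
L2 α=1/4: [649/4, 789/4, 230]
rounded: [162, 197, 230]

at x=0,y=1 over L1,L2:
+L1 (α=5/8) → [55/8, 1135/8, 445/4]
+L2 (α=3/5) → [619/20, 1159/20, 601/10]
rounded: [31, 58, 60]

query (1,0) [L1,L2] — begin 0,0,0
+L1 (α=1/2) → [54, 18, 33/2]
+L2 (α=4/7) → [846/7, 918/7, 363/14]
rounded: [121, 131, 26]


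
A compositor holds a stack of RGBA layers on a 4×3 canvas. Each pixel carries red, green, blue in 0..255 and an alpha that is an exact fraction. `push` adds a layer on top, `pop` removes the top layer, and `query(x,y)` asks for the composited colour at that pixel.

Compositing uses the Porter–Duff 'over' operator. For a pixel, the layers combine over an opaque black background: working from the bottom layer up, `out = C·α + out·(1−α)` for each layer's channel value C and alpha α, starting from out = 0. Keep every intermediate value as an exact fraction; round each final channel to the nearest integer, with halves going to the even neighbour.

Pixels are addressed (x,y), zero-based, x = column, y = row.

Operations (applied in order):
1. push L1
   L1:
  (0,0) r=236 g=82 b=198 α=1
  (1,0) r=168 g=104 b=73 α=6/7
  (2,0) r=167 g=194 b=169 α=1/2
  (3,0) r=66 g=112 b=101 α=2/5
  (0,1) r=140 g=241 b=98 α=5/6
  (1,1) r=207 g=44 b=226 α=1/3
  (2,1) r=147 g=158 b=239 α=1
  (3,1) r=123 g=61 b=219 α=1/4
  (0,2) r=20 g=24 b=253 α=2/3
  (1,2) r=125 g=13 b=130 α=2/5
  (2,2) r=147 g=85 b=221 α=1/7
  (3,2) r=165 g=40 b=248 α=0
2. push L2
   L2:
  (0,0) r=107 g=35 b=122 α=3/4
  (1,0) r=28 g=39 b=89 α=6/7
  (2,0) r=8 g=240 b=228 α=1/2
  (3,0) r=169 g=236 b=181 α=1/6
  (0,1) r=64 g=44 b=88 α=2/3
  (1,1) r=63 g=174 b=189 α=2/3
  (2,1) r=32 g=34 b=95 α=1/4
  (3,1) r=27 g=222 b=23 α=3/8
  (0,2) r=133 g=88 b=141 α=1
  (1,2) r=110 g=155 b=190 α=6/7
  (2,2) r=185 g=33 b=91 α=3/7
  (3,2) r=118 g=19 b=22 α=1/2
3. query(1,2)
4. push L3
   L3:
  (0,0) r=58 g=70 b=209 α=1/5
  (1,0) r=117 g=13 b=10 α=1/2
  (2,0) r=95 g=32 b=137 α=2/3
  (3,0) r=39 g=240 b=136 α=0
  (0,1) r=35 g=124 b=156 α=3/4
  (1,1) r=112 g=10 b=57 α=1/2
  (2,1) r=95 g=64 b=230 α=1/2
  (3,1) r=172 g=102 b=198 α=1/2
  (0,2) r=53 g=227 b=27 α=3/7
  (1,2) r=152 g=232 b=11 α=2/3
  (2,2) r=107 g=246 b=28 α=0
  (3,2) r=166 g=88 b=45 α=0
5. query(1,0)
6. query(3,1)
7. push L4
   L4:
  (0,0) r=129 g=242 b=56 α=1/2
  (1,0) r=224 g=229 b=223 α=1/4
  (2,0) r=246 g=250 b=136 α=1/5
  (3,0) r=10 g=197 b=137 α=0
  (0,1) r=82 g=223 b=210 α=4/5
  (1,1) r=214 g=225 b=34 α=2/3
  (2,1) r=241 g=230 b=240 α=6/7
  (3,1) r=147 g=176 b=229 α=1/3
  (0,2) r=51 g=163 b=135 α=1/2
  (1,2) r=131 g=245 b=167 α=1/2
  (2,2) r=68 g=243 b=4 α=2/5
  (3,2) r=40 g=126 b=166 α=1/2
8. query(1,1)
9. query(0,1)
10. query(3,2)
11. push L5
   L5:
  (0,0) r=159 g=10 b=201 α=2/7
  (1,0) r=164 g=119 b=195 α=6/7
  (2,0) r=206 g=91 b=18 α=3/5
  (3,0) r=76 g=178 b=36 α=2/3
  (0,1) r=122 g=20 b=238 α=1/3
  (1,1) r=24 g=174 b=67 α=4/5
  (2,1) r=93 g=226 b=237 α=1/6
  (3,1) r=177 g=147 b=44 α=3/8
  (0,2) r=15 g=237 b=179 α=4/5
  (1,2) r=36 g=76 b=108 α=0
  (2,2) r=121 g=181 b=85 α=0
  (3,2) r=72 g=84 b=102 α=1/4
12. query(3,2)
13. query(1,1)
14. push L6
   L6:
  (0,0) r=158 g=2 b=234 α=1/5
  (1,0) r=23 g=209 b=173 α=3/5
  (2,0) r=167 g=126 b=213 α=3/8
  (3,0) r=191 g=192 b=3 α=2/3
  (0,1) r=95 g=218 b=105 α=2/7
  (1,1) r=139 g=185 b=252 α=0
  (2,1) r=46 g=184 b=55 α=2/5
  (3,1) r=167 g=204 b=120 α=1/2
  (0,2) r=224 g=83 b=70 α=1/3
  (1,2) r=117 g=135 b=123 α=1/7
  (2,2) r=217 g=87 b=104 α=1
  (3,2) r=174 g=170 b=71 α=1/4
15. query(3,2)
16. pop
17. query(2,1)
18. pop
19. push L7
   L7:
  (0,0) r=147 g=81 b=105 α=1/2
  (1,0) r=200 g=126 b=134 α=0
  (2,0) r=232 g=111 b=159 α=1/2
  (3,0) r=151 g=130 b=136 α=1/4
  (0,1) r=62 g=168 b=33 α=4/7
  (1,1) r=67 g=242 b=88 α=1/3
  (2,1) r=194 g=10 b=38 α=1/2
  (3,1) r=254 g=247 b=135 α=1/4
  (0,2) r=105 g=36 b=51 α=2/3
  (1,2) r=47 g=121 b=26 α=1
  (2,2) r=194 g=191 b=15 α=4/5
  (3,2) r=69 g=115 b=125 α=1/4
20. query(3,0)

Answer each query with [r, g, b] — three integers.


query (1,2) [L1,L2] — begin 0,0,0
+L1 (α=2/5) → [50, 26/5, 52]
+L2 (α=6/7) → [710/7, 668/5, 1192/7]
→ [101, 134, 170]

(1,0) stack=L1,L2,L3; from [0,0,0]:
after L1 α=6/7: [144, 624/7, 438/7]
after L2 α=6/7: [312/7, 2262/49, 4176/49]
after L3 α=1/2: [1131/14, 2899/98, 2333/49]
→ [81, 30, 48]

(3,1) stack=L1,L2,L3; from [0,0,0]:
after L1 α=1/4: [123/4, 61/4, 219/4]
after L2 α=3/8: [939/32, 2969/32, 1371/32]
after L3 α=1/2: [6443/64, 6233/64, 7707/64]
= [101, 97, 120]

(1,1) stack=L1,L2,L3,L4; from [0,0,0]:
L1 α=1/3: [69, 44/3, 226/3]
L2 α=2/3: [65, 1088/9, 1360/9]
L3 α=1/2: [177/2, 589/9, 1873/18]
L4 α=2/3: [1033/6, 4639/27, 3097/54]
rounded: [172, 172, 57]

at x=0,y=1 over L1,L2,L3,L4:
+L1 (α=5/6) → [350/3, 1205/6, 245/3]
+L2 (α=2/3) → [734/9, 1733/18, 773/9]
+L3 (α=3/4) → [1679/36, 8429/72, 4985/36]
+L4 (α=4/5) → [13487/180, 72653/360, 7045/36]
rounded: [75, 202, 196]

(3,2) stack=L1,L2,L3,L4; from [0,0,0]:
+L1 (α=0) → [0, 0, 0]
+L2 (α=1/2) → [59, 19/2, 11]
+L3 (α=0) → [59, 19/2, 11]
+L4 (α=1/2) → [99/2, 271/4, 177/2]
→ [50, 68, 88]

at x=3,y=2 over L1,L2,L3,L4,L5:
after L1 α=0: [0, 0, 0]
after L2 α=1/2: [59, 19/2, 11]
after L3 α=0: [59, 19/2, 11]
after L4 α=1/2: [99/2, 271/4, 177/2]
after L5 α=1/4: [441/8, 1149/16, 735/8]
→ [55, 72, 92]

(1,1) stack=L1,L2,L3,L4,L5; from [0,0,0]:
after L1 α=1/3: [69, 44/3, 226/3]
after L2 α=2/3: [65, 1088/9, 1360/9]
after L3 α=1/2: [177/2, 589/9, 1873/18]
after L4 α=2/3: [1033/6, 4639/27, 3097/54]
after L5 α=4/5: [1609/30, 23431/135, 17569/270]
→ [54, 174, 65]

query (3,2) [L1,L2,L3,L4,L5,L6] — begin 0,0,0
after L1 α=0: [0, 0, 0]
after L2 α=1/2: [59, 19/2, 11]
after L3 α=0: [59, 19/2, 11]
after L4 α=1/2: [99/2, 271/4, 177/2]
after L5 α=1/4: [441/8, 1149/16, 735/8]
after L6 α=1/4: [2715/32, 6167/64, 2773/32]
= [85, 96, 87]

at x=2,y=1 over L1,L2,L3,L4,L5:
+L1 (α=1) → [147, 158, 239]
+L2 (α=1/4) → [473/4, 127, 203]
+L3 (α=1/2) → [853/8, 191/2, 433/2]
+L4 (α=6/7) → [12421/56, 2951/14, 3313/14]
+L5 (α=1/6) → [67313/336, 5973/28, 19883/84]
rounded: [200, 213, 237]

(3,0) stack=L1,L2,L3,L4,L7; from [0,0,0]:
after L1 α=2/5: [132/5, 224/5, 202/5]
after L2 α=1/6: [301/6, 230/3, 383/6]
after L3 α=0: [301/6, 230/3, 383/6]
after L4 α=0: [301/6, 230/3, 383/6]
after L7 α=1/4: [603/8, 90, 655/8]
= [75, 90, 82]


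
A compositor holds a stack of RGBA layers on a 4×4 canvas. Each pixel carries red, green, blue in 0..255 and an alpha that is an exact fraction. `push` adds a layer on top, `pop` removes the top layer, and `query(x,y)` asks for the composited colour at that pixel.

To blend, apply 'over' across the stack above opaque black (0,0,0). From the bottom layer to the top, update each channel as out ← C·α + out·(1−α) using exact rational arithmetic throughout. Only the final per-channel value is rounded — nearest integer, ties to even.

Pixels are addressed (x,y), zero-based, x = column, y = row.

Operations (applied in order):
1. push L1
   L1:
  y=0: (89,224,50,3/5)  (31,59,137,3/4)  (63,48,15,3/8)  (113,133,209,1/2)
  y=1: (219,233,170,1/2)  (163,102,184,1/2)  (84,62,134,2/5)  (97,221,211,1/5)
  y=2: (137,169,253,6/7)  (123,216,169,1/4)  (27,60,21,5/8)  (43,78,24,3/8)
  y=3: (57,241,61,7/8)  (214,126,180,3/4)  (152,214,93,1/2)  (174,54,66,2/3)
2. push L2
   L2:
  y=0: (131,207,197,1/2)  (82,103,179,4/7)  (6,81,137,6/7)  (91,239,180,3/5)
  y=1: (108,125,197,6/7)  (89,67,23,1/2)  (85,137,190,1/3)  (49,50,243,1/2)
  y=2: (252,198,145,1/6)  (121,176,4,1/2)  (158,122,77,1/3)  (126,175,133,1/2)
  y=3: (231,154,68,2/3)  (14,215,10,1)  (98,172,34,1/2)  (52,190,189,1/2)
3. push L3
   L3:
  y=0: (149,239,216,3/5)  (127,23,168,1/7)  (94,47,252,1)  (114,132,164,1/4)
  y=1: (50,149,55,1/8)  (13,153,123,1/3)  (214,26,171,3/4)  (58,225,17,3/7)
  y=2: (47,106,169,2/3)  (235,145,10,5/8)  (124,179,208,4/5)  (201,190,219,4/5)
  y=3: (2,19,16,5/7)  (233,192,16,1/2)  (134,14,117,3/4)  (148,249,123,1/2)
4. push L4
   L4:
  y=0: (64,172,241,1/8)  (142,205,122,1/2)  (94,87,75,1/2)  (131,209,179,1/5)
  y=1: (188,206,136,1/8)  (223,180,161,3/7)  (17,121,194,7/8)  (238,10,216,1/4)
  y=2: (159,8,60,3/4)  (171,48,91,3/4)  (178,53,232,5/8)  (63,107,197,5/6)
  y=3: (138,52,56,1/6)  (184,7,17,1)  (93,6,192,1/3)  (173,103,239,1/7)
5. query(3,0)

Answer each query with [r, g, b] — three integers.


at x=3,y=0 over L1,L2,L3,L4:
+L1 (α=1/2) → [113/2, 133/2, 209/2]
+L2 (α=3/5) → [386/5, 170, 749/5]
+L3 (α=1/4) → [432/5, 321/2, 3067/20]
+L4 (α=1/5) → [2383/25, 851/5, 3962/25]
rounded: [95, 170, 158]


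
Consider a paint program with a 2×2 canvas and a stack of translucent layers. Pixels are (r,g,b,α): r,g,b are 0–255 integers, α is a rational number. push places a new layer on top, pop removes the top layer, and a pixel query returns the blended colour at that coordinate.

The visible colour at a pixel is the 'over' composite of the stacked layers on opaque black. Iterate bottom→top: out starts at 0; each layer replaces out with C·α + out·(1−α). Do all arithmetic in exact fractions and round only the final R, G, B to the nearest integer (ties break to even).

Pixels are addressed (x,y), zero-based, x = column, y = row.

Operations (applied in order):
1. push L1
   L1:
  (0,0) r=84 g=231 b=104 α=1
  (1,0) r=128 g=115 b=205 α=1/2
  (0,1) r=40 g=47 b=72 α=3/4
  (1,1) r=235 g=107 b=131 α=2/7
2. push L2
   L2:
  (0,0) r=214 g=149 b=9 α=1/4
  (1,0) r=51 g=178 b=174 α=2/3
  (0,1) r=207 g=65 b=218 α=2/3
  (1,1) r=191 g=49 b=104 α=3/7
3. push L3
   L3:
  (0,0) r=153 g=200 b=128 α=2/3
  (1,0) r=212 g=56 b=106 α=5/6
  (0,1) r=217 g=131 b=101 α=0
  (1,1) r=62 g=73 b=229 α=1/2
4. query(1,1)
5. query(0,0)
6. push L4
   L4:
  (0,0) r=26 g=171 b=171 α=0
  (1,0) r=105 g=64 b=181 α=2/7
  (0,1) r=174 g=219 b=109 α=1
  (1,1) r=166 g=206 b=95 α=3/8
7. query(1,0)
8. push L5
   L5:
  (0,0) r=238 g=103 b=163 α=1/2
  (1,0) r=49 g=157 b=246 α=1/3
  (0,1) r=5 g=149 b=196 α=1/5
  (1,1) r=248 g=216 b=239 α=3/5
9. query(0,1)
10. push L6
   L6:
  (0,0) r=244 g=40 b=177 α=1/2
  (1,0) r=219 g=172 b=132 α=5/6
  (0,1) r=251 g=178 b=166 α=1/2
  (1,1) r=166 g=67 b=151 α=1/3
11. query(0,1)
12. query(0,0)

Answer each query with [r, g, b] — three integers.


(1,1) stack=L1,L2,L3; from [0,0,0]:
after L1 α=2/7: [470/7, 214/7, 262/7]
after L2 α=3/7: [5891/49, 1885/49, 3232/49]
after L3 α=1/2: [8929/98, 2731/49, 14453/98]
rounded: [91, 56, 147]

at x=0,y=0 over L1,L2,L3:
L1 α=1: [84, 231, 104]
L2 α=1/4: [233/2, 421/2, 321/4]
L3 α=2/3: [845/6, 407/2, 1345/12]
→ [141, 204, 112]

at x=1,y=0 over L1,L2,L3,L4:
after L1 α=1/2: [64, 115/2, 205/2]
after L2 α=2/3: [166/3, 827/6, 901/6]
after L3 α=5/6: [1673/9, 2507/36, 4081/36]
after L4 α=2/7: [1465/9, 2449/36, 33437/252]
rounded: [163, 68, 133]

at x=0,y=1 over L1,L2,L3,L4,L5:
after L1 α=3/4: [30, 141/4, 54]
after L2 α=2/3: [148, 661/12, 490/3]
after L3 α=0: [148, 661/12, 490/3]
after L4 α=1: [174, 219, 109]
after L5 α=1/5: [701/5, 205, 632/5]
= [140, 205, 126]

at x=0,y=1 over L1,L2,L3,L4,L5,L6:
+L1 (α=3/4) → [30, 141/4, 54]
+L2 (α=2/3) → [148, 661/12, 490/3]
+L3 (α=0) → [148, 661/12, 490/3]
+L4 (α=1) → [174, 219, 109]
+L5 (α=1/5) → [701/5, 205, 632/5]
+L6 (α=1/2) → [978/5, 383/2, 731/5]
= [196, 192, 146]

(0,0) stack=L1,L2,L3,L4,L5,L6; from [0,0,0]:
after L1 α=1: [84, 231, 104]
after L2 α=1/4: [233/2, 421/2, 321/4]
after L3 α=2/3: [845/6, 407/2, 1345/12]
after L4 α=0: [845/6, 407/2, 1345/12]
after L5 α=1/2: [2273/12, 613/4, 3301/24]
after L6 α=1/2: [5201/24, 773/8, 7549/48]
rounded: [217, 97, 157]


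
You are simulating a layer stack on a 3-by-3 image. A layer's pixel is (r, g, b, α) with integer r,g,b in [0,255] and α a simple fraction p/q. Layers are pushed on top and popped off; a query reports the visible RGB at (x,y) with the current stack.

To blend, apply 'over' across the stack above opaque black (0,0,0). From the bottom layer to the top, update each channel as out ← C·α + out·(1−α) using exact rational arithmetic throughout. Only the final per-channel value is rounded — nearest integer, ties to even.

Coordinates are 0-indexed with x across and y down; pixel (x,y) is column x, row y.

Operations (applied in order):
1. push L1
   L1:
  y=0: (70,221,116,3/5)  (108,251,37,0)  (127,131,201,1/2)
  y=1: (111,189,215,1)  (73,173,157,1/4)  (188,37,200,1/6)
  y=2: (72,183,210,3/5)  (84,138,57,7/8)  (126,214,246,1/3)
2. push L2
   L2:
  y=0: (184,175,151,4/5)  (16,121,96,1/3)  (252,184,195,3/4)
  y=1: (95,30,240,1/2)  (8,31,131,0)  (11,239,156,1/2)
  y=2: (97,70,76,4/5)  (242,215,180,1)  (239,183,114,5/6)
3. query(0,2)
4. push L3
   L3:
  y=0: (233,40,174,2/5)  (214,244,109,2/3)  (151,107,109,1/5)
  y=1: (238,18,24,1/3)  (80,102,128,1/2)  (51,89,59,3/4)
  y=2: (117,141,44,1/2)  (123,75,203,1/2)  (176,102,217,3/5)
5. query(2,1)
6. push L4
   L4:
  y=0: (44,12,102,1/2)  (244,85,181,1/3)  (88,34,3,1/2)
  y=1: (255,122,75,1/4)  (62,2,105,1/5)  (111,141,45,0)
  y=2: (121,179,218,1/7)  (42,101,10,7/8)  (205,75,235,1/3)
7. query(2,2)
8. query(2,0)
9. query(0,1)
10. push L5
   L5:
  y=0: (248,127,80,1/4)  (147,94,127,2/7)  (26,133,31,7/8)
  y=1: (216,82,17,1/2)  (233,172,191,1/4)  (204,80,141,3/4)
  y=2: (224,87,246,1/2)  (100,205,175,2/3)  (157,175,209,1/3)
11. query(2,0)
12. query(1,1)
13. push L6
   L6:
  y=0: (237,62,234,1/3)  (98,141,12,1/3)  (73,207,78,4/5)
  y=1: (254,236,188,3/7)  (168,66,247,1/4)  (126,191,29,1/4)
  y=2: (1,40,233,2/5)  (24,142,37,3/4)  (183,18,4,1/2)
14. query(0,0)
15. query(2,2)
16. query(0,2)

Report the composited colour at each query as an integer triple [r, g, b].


(0,2) stack=L1,L2; from [0,0,0]:
L1 α=3/5: [216/5, 549/5, 126]
L2 α=4/5: [2156/25, 1949/25, 86]
rounded: [86, 78, 86]

(2,1) stack=L1,L2,L3; from [0,0,0]:
after L1 α=1/6: [94/3, 37/6, 100/3]
after L2 α=1/2: [127/6, 1471/12, 284/3]
after L3 α=3/4: [1045/24, 4675/48, 815/12]
= [44, 97, 68]

at x=2,y=2 over L1,L2,L3,L4:
+L1 (α=1/3) → [42, 214/3, 82]
+L2 (α=5/6) → [1237/6, 2959/18, 326/3]
+L3 (α=3/5) → [2821/15, 5713/45, 521/3]
+L4 (α=1/3) → [8717/45, 14801/135, 1747/9]
→ [194, 110, 194]

at x=2,y=0 over L1,L2,L3,L4:
+L1 (α=1/2) → [127/2, 131/2, 201/2]
+L2 (α=3/4) → [1639/8, 1235/8, 1371/8]
+L3 (α=1/5) → [1941/10, 1449/10, 1589/10]
+L4 (α=1/2) → [2821/20, 1789/20, 1619/20]
→ [141, 89, 81]

(0,1) stack=L1,L2,L3,L4; from [0,0,0]:
after L1 α=1: [111, 189, 215]
after L2 α=1/2: [103, 219/2, 455/2]
after L3 α=1/3: [148, 79, 479/3]
after L4 α=1/4: [699/4, 359/4, 277/2]
= [175, 90, 138]

(2,0) stack=L1,L2,L3,L4,L5; from [0,0,0]:
after L1 α=1/2: [127/2, 131/2, 201/2]
after L2 α=3/4: [1639/8, 1235/8, 1371/8]
after L3 α=1/5: [1941/10, 1449/10, 1589/10]
after L4 α=1/2: [2821/20, 1789/20, 1619/20]
after L5 α=7/8: [6461/160, 20409/160, 5959/160]
→ [40, 128, 37]

query (1,1) [L1,L2,L3,L4,L5] — begin 0,0,0
+L1 (α=1/4) → [73/4, 173/4, 157/4]
+L2 (α=0) → [73/4, 173/4, 157/4]
+L3 (α=1/2) → [393/8, 581/8, 669/8]
+L4 (α=1/5) → [517/10, 117/2, 879/10]
+L5 (α=1/4) → [3881/40, 695/8, 4547/40]
→ [97, 87, 114]

(0,0) stack=L1,L2,L3,L4,L5,L6; from [0,0,0]:
after L1 α=3/5: [42, 663/5, 348/5]
after L2 α=4/5: [778/5, 4163/25, 3368/25]
after L3 α=2/5: [4664/25, 14489/125, 18804/125]
after L4 α=1/2: [2882/25, 15989/250, 15777/125]
after L5 α=1/4: [7423/50, 79717/1000, 57331/500]
after L6 α=1/3: [13348/75, 110717/1500, 115831/750]
rounded: [178, 74, 154]

at x=2,y=2 over L1,L2,L3,L4,L5,L6:
+L1 (α=1/3) → [42, 214/3, 82]
+L2 (α=5/6) → [1237/6, 2959/18, 326/3]
+L3 (α=3/5) → [2821/15, 5713/45, 521/3]
+L4 (α=1/3) → [8717/45, 14801/135, 1747/9]
+L5 (α=1/3) → [24499/135, 53227/405, 5375/27]
+L6 (α=1/2) → [24602/135, 60517/810, 5483/54]
= [182, 75, 102]

query (0,2) [L1,L2,L3,L4,L5,L6] — begin 0,0,0
+L1 (α=3/5) → [216/5, 549/5, 126]
+L2 (α=4/5) → [2156/25, 1949/25, 86]
+L3 (α=1/2) → [5081/50, 2737/25, 65]
+L4 (α=1/7) → [18268/175, 20897/175, 608/7]
+L5 (α=1/2) → [28734/175, 18061/175, 1165/7]
+L6 (α=2/5) → [86552/875, 68183/875, 6757/35]
rounded: [99, 78, 193]


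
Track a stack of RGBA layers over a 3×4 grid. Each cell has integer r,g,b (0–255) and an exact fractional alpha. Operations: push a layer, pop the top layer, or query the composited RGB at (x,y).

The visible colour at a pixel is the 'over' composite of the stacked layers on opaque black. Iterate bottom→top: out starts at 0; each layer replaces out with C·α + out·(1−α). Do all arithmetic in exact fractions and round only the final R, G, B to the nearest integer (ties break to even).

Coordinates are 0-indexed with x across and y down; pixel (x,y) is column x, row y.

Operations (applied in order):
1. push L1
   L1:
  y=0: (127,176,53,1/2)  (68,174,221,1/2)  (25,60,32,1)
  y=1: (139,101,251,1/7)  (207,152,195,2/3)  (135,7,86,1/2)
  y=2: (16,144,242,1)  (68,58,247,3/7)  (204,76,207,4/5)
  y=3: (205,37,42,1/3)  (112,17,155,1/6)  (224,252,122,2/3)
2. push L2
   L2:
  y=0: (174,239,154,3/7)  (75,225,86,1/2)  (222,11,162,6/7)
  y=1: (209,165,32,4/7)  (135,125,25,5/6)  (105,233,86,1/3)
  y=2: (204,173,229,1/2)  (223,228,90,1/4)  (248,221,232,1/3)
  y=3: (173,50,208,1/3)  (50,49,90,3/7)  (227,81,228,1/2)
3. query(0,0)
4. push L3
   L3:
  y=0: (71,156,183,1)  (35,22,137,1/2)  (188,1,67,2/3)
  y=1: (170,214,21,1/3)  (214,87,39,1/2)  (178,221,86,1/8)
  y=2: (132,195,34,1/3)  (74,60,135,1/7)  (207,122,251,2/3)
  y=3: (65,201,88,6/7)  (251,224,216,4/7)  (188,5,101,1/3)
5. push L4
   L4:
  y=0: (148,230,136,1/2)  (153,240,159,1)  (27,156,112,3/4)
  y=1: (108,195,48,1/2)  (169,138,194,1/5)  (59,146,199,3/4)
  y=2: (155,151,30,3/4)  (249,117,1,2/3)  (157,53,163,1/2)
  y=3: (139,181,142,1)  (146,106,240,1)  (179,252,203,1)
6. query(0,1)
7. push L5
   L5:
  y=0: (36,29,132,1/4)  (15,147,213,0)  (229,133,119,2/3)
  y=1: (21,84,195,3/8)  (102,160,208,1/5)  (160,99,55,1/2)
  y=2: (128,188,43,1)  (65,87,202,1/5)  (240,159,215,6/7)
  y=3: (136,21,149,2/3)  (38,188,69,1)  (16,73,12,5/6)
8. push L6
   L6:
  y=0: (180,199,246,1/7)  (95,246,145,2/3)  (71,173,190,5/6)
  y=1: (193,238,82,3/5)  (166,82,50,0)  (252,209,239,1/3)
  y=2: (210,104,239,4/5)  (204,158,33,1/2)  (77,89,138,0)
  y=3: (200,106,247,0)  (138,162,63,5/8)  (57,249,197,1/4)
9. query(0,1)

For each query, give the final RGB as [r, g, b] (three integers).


(0,0) stack=L1,L2; from [0,0,0]:
L1 α=1/2: [127/2, 88, 53/2]
L2 α=3/7: [776/7, 1069/7, 568/7]
rounded: [111, 153, 81]

query (0,1) [L1,L2,L3,L4] — begin 0,0,0
after L1 α=1/7: [139/7, 101/7, 251/7]
after L2 α=4/7: [6269/49, 4923/49, 1649/49]
after L3 α=1/3: [6956/49, 20332/147, 4327/147]
after L4 α=1/2: [6124/49, 48997/294, 11383/294]
→ [125, 167, 39]

at x=0,y=1 over L1,L2,L3,L4,L5,L6:
+L1 (α=1/7) → [139/7, 101/7, 251/7]
+L2 (α=4/7) → [6269/49, 4923/49, 1649/49]
+L3 (α=1/3) → [6956/49, 20332/147, 4327/147]
+L4 (α=1/2) → [6124/49, 48997/294, 11383/294]
+L5 (α=3/8) → [33707/392, 319073/2352, 228905/2352]
+L6 (α=3/5) → [147191/980, 1158737/5880, 518201/5880]
→ [150, 197, 88]


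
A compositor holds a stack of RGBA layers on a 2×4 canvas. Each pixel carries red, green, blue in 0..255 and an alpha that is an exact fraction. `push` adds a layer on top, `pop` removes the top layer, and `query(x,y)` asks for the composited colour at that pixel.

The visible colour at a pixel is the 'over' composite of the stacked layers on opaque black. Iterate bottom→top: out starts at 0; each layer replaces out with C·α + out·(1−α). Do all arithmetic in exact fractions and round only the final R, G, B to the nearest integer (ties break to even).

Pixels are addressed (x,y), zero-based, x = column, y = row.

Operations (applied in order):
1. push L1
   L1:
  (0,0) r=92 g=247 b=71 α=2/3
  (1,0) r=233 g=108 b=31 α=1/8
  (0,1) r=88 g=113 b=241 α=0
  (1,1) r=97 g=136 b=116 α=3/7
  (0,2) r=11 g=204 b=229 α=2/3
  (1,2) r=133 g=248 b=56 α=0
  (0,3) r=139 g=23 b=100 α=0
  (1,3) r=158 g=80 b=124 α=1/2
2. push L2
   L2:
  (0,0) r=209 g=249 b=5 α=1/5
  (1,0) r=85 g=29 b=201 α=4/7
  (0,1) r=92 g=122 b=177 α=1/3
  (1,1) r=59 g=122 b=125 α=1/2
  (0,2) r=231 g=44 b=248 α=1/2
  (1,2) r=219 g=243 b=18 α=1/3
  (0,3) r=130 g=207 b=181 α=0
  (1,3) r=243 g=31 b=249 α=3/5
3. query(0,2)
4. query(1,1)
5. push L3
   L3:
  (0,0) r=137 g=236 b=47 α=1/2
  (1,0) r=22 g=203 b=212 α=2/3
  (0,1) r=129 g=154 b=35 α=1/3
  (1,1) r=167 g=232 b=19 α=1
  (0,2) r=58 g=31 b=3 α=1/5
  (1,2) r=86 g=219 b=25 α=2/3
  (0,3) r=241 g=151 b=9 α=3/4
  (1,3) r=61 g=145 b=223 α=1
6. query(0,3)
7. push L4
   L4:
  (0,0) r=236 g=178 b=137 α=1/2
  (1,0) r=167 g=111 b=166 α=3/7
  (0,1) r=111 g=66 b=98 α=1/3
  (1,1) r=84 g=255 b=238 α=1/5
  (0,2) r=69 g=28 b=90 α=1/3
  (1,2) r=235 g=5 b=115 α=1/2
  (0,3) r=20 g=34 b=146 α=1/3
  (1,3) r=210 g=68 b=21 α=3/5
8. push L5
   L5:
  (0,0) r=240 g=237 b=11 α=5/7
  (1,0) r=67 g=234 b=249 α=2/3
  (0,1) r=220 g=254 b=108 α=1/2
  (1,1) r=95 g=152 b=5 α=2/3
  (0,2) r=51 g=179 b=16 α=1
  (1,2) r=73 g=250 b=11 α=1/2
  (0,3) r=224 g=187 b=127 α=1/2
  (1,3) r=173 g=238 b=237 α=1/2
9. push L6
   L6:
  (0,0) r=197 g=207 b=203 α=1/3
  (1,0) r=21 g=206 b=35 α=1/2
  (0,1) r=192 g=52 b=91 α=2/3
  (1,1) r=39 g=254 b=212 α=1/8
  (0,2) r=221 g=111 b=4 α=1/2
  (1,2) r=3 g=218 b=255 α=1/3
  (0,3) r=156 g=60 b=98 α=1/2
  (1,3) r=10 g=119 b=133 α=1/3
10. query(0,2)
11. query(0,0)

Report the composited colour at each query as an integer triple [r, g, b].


(0,2) stack=L1,L2; from [0,0,0]:
+L1 (α=2/3) → [22/3, 136, 458/3]
+L2 (α=1/2) → [715/6, 90, 601/3]
→ [119, 90, 200]

at x=1,y=1 over L1,L2:
after L1 α=3/7: [291/7, 408/7, 348/7]
after L2 α=1/2: [352/7, 631/7, 1223/14]
= [50, 90, 87]

at x=0,y=3 over L1,L2,L3:
after L1 α=0: [0, 0, 0]
after L2 α=0: [0, 0, 0]
after L3 α=3/4: [723/4, 453/4, 27/4]
rounded: [181, 113, 7]

at x=0,y=2 over L1,L2,L3,L4,L5,L6:
after L1 α=2/3: [22/3, 136, 458/3]
after L2 α=1/2: [715/6, 90, 601/3]
after L3 α=1/5: [1604/15, 391/5, 2413/15]
after L4 α=1/3: [4243/45, 922/15, 6176/45]
after L5 α=1: [51, 179, 16]
after L6 α=1/2: [136, 145, 10]
= [136, 145, 10]

query (0,0) [L1,L2,L3,L4,L5,L6] — begin 0,0,0
+L1 (α=2/3) → [184/3, 494/3, 142/3]
+L2 (α=1/5) → [1363/15, 2723/15, 583/15]
+L3 (α=1/2) → [1709/15, 6263/30, 644/15]
+L4 (α=1/2) → [5249/30, 11603/60, 2699/30]
+L5 (α=5/7) → [23249/105, 47153/210, 3524/105]
+L6 (α=1/3) → [67183/315, 68888/315, 28363/315]
= [213, 219, 90]


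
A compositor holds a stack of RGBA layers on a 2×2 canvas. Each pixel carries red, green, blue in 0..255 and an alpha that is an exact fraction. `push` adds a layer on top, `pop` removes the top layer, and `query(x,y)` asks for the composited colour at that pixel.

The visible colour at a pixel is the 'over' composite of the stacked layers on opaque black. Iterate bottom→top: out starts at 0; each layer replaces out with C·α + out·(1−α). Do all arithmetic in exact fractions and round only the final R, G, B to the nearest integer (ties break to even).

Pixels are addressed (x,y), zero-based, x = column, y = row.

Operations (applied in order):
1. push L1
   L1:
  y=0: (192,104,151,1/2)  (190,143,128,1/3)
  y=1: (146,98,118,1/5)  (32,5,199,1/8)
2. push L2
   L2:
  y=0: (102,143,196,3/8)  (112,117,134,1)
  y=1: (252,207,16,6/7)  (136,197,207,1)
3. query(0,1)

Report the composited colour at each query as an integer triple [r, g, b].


at x=0,y=1 over L1,L2:
after L1 α=1/5: [146/5, 98/5, 118/5]
after L2 α=6/7: [7706/35, 6308/35, 598/35]
rounded: [220, 180, 17]


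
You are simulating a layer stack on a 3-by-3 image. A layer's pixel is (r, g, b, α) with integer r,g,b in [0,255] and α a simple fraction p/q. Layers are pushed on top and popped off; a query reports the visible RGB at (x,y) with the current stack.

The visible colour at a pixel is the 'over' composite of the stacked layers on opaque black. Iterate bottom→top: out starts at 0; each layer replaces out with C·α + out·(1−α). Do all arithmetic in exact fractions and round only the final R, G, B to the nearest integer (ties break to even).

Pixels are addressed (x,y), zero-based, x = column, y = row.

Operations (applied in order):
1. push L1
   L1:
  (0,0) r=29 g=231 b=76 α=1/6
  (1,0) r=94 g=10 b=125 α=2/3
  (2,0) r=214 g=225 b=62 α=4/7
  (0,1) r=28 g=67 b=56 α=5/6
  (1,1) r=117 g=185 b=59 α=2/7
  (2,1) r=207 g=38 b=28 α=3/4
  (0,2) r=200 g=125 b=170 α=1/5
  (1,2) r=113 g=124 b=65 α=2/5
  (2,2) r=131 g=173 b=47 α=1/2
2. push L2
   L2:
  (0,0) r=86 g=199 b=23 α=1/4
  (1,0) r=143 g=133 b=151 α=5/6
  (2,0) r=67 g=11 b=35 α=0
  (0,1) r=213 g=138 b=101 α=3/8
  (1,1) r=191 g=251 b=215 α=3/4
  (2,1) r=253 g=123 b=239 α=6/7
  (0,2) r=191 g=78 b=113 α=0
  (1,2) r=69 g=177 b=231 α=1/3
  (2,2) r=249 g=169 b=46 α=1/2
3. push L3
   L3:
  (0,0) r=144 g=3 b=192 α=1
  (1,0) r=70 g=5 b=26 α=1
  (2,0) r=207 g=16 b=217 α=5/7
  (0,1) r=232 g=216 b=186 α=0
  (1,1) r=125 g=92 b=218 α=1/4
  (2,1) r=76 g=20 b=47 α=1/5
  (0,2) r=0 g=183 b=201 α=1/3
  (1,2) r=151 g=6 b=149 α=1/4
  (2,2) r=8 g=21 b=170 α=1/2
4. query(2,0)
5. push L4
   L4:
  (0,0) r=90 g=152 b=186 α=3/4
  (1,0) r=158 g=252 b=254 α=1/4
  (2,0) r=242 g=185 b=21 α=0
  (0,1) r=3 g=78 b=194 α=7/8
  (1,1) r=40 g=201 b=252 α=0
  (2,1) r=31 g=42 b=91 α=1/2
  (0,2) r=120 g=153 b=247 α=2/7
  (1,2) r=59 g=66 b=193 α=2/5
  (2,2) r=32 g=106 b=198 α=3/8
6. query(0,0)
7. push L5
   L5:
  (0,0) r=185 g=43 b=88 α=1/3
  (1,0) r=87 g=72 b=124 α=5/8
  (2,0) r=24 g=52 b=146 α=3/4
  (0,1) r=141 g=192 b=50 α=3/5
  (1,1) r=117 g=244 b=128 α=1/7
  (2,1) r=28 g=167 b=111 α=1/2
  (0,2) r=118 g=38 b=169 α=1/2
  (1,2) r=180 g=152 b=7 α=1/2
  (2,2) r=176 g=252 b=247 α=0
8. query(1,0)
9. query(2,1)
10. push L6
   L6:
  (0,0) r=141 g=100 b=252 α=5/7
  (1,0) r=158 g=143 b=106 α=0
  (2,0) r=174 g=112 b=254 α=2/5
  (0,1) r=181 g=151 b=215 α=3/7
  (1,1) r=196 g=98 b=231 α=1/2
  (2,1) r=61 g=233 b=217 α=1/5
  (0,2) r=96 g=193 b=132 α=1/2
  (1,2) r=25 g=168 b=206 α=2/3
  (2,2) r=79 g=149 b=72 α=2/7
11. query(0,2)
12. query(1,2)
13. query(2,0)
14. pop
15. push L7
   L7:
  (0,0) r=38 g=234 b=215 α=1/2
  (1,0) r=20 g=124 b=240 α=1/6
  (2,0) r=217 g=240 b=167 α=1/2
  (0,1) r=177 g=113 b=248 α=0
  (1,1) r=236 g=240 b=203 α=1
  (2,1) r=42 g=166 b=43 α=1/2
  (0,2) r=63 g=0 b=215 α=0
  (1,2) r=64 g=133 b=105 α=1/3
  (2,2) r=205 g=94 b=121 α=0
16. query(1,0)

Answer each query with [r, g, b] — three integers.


query (2,0) [L1,L2,L3] — begin 0,0,0
after L1 α=4/7: [856/7, 900/7, 248/7]
after L2 α=0: [856/7, 900/7, 248/7]
after L3 α=5/7: [8957/49, 2360/49, 8091/49]
= [183, 48, 165]

(0,0) stack=L1,L2,L3,L4; from [0,0,0]:
+L1 (α=1/6) → [29/6, 77/2, 38/3]
+L2 (α=1/4) → [201/8, 629/8, 61/4]
+L3 (α=1) → [144, 3, 192]
+L4 (α=3/4) → [207/2, 459/4, 375/2]
= [104, 115, 188]

at x=1,y=0 over L1,L2,L3,L4,L5:
+L1 (α=2/3) → [188/3, 20/3, 250/3]
+L2 (α=5/6) → [2333/18, 2015/18, 2515/18]
+L3 (α=1) → [70, 5, 26]
+L4 (α=1/4) → [92, 267/4, 83]
+L5 (α=5/8) → [711/8, 2241/32, 869/8]
rounded: [89, 70, 109]

query (2,1) [L1,L2,L3,L4,L5] — begin 0,0,0
after L1 α=3/4: [621/4, 57/2, 21]
after L2 α=6/7: [6693/28, 219/2, 1455/7]
after L3 α=1/5: [1445/7, 458/5, 6149/35]
after L4 α=1/2: [831/7, 334/5, 4667/35]
after L5 α=1/2: [1027/14, 1169/10, 4276/35]
→ [73, 117, 122]

(0,2) stack=L1,L2,L3,L4,L5,L6; from [0,0,0]:
L1 α=1/5: [40, 25, 34]
L2 α=0: [40, 25, 34]
L3 α=1/3: [80/3, 233/3, 269/3]
L4 α=2/7: [160/3, 2083/21, 2827/21]
L5 α=1/2: [257/3, 2881/42, 3188/21]
L6 α=1/2: [545/6, 10987/84, 2980/21]
= [91, 131, 142]

query (1,2) [L1,L2,L3,L4,L5,L6] — begin 0,0,0
+L1 (α=2/5) → [226/5, 248/5, 26]
+L2 (α=1/3) → [797/15, 1381/15, 283/3]
+L3 (α=1/4) → [388/5, 1411/20, 108]
+L4 (α=2/5) → [1754/25, 6873/100, 142]
+L5 (α=1/2) → [3127/25, 22073/200, 149/2]
+L6 (α=2/3) → [1459/25, 89273/600, 973/6]
→ [58, 149, 162]

at x=2,y=0 over L1,L2,L3,L4,L5,L6:
after L1 α=4/7: [856/7, 900/7, 248/7]
after L2 α=0: [856/7, 900/7, 248/7]
after L3 α=5/7: [8957/49, 2360/49, 8091/49]
after L4 α=0: [8957/49, 2360/49, 8091/49]
after L5 α=3/4: [12485/196, 2501/49, 29553/196]
after L6 α=2/5: [105663/980, 18479/245, 188227/980]
→ [108, 75, 192]

query (1,0) [L1,L2,L3,L4,L5,L7] — begin 0,0,0
L1 α=2/3: [188/3, 20/3, 250/3]
L2 α=5/6: [2333/18, 2015/18, 2515/18]
L3 α=1: [70, 5, 26]
L4 α=1/4: [92, 267/4, 83]
L5 α=5/8: [711/8, 2241/32, 869/8]
L7 α=1/6: [3715/48, 15173/192, 6265/48]
= [77, 79, 131]


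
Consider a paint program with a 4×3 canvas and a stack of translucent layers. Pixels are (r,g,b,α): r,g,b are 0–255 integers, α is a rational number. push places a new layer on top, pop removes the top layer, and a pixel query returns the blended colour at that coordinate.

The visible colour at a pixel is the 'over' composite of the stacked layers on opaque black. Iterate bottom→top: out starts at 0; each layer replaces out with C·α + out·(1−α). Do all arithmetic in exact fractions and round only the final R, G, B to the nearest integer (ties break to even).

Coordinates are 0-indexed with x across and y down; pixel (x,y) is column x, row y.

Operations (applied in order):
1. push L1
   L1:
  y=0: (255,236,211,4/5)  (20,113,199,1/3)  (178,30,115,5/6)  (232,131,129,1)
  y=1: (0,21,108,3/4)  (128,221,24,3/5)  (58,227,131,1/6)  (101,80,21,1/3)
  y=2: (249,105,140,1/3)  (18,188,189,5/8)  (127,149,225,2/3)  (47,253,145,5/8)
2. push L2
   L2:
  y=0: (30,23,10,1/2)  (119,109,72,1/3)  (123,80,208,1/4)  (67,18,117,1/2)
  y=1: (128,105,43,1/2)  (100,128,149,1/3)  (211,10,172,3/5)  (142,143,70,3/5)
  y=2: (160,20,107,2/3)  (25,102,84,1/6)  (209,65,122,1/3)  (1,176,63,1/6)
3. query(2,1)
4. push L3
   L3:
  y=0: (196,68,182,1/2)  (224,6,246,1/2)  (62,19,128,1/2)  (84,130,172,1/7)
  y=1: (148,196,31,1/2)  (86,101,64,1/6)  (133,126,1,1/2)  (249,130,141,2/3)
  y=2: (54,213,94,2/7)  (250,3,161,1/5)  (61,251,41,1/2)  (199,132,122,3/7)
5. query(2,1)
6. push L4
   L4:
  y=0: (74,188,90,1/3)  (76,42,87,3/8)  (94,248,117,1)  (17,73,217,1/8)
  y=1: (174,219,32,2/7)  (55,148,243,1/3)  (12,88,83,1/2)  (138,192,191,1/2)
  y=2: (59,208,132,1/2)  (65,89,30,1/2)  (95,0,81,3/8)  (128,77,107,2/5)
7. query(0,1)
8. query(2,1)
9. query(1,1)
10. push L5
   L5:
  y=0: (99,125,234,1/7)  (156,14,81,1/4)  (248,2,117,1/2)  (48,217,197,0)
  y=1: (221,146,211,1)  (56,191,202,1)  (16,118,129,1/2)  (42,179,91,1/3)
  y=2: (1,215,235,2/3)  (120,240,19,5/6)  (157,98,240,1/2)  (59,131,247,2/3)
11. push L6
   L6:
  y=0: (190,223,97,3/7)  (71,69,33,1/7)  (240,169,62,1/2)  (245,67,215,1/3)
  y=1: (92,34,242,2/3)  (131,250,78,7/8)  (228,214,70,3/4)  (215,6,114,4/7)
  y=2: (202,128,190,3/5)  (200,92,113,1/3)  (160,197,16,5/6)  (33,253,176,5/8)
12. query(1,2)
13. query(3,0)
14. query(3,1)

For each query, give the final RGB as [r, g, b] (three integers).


at x=2,y=1 over L1,L2:
after L1 α=1/6: [29/3, 227/6, 131/6]
after L2 α=3/5: [1957/15, 317/15, 1679/15]
→ [130, 21, 112]

(2,1) stack=L1,L2,L3; from [0,0,0]:
after L1 α=1/6: [29/3, 227/6, 131/6]
after L2 α=3/5: [1957/15, 317/15, 1679/15]
after L3 α=1/2: [1976/15, 2207/30, 847/15]
→ [132, 74, 56]

at x=0,y=1 over L1,L2,L3,L4:
L1 α=3/4: [0, 63/4, 81]
L2 α=1/2: [64, 483/8, 62]
L3 α=1/2: [106, 2051/16, 93/2]
L4 α=2/7: [878/7, 17263/112, 593/14]
= [125, 154, 42]

at x=2,y=1 over L1,L2,L3,L4:
L1 α=1/6: [29/3, 227/6, 131/6]
L2 α=3/5: [1957/15, 317/15, 1679/15]
L3 α=1/2: [1976/15, 2207/30, 847/15]
L4 α=1/2: [1078/15, 4847/60, 1046/15]
= [72, 81, 70]

at x=1,y=1 over L1,L2,L3,L4:
after L1 α=3/5: [384/5, 663/5, 72/5]
after L2 α=1/3: [1268/15, 1966/15, 889/15]
after L3 α=1/6: [763/9, 2269/18, 1081/18]
after L4 α=1/3: [2021/27, 3601/27, 3268/27]
rounded: [75, 133, 121]

at x=1,y=2 over L1,L2,L3,L4,L5,L6:
after L1 α=5/8: [45/4, 235/2, 945/8]
after L2 α=1/6: [325/24, 1379/12, 1799/16]
after L3 α=1/5: [365/6, 1388/15, 2443/20]
after L4 α=1/2: [755/12, 2723/30, 3043/40]
after L5 α=5/6: [7955/72, 38723/180, 2281/80]
after L6 α=1/3: [15155/108, 47003/270, 2267/40]
rounded: [140, 174, 57]

(3,0) stack=L1,L2,L3,L4,L5,L6; from [0,0,0]:
L1 α=1: [232, 131, 129]
L2 α=1/2: [299/2, 149/2, 123]
L3 α=1/7: [981/7, 577/7, 130]
L4 α=1/8: [499/4, 325/4, 1127/8]
L5 α=0: [499/4, 325/4, 1127/8]
L6 α=1/3: [989/6, 153/2, 1987/12]
rounded: [165, 76, 166]

query (3,1) [L1,L2,L3,L4,L5,L6] — begin 0,0,0
after L1 α=1/3: [101/3, 80/3, 7]
after L2 α=3/5: [296/3, 1447/15, 224/5]
after L3 α=2/3: [1790/9, 5347/45, 1634/15]
after L4 α=1/2: [1516/9, 13987/90, 4499/30]
after L5 α=1/3: [3410/27, 22042/135, 5864/45]
after L6 α=4/7: [11150/63, 23122/315, 12704/105]
= [177, 73, 121]


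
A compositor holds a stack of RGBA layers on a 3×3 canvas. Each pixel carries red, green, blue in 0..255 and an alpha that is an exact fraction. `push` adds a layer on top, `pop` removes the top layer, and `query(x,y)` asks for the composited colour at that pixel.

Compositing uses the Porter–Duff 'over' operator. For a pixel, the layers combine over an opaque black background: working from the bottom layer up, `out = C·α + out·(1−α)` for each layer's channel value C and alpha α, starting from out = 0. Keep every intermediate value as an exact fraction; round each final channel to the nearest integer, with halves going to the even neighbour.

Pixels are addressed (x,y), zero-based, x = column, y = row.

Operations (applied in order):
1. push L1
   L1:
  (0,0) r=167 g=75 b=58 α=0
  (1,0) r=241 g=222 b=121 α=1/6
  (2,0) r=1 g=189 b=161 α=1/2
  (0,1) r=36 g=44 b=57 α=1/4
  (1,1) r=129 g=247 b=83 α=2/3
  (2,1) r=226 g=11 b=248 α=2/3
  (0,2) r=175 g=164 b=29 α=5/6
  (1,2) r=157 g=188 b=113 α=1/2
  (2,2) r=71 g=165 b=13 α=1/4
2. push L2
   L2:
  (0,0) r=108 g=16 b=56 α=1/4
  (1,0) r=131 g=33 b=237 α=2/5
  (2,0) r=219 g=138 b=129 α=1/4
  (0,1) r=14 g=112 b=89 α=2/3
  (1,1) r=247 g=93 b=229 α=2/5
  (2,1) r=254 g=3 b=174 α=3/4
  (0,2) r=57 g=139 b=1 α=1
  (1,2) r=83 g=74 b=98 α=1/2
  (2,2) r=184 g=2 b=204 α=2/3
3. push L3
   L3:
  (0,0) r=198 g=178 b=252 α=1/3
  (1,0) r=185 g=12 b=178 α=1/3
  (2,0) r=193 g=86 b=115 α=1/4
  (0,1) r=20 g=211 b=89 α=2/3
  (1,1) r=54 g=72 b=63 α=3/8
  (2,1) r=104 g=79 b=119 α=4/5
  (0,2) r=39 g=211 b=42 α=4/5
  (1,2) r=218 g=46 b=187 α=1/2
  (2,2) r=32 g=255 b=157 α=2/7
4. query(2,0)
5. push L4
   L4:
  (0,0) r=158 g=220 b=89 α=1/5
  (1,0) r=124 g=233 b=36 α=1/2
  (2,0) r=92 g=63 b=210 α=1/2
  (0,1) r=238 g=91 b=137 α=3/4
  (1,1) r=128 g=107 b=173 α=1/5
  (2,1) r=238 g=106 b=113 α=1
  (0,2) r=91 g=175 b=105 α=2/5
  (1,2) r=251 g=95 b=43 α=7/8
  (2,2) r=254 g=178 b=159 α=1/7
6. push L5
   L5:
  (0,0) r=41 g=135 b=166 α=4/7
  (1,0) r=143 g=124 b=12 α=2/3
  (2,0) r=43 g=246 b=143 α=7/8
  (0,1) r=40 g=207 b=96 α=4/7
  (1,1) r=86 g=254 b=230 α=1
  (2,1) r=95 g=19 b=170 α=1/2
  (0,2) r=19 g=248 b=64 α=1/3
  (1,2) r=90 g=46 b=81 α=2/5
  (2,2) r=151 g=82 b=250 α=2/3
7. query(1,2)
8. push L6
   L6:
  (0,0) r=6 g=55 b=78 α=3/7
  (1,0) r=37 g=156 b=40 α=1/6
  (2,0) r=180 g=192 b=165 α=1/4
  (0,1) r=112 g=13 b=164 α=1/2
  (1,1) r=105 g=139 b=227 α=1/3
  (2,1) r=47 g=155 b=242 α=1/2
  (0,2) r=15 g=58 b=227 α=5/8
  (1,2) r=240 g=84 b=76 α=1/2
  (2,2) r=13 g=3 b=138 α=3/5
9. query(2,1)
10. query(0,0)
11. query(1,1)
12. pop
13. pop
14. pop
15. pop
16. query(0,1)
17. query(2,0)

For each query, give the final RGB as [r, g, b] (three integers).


at x=2,y=0 over L1,L2,L3:
+L1 (α=1/2) → [1/2, 189/2, 161/2]
+L2 (α=1/4) → [441/8, 843/8, 741/8]
+L3 (α=1/4) → [2867/32, 3217/32, 3143/32]
= [90, 101, 98]

(1,2) stack=L1,L2,L3,L4,L5; from [0,0,0]:
+L1 (α=1/2) → [157/2, 94, 113/2]
+L2 (α=1/2) → [323/4, 84, 309/4]
+L3 (α=1/2) → [1195/8, 65, 1057/8]
+L4 (α=7/8) → [15251/64, 365/4, 3465/64]
+L5 (α=2/5) → [57273/320, 1463/20, 20763/320]
= [179, 73, 65]

query (2,1) [L1,L2,L3,L4,L5,L6] — begin 0,0,0
+L1 (α=2/3) → [452/3, 22/3, 496/3]
+L2 (α=3/4) → [1369/6, 49/12, 1031/6]
+L3 (α=4/5) → [773/6, 3841/60, 3887/30]
+L4 (α=1) → [238, 106, 113]
+L5 (α=1/2) → [333/2, 125/2, 283/2]
+L6 (α=1/2) → [427/4, 435/4, 767/4]
= [107, 109, 192]

(0,0) stack=L1,L2,L3,L4,L5,L6; from [0,0,0]:
after L1 α=0: [0, 0, 0]
after L2 α=1/4: [27, 4, 14]
after L3 α=1/3: [84, 62, 280/3]
after L4 α=1/5: [494/5, 468/5, 1387/15]
after L5 α=4/7: [2302/35, 4104/35, 4707/35]
after L6 α=3/7: [9838/245, 22191/245, 27018/245]
→ [40, 91, 110]

(1,1) stack=L1,L2,L3,L4,L5,L6; from [0,0,0]:
L1 α=2/3: [86, 494/3, 166/3]
L2 α=2/5: [752/5, 136, 624/5]
L3 α=3/8: [457/4, 112, 813/8]
L4 α=1/5: [117, 111, 1159/10]
L5 α=1: [86, 254, 230]
L6 α=1/3: [277/3, 647/3, 229]
= [92, 216, 229]

query (0,1) [L1,L2] — begin 0,0,0
after L1 α=1/4: [9, 11, 57/4]
after L2 α=2/3: [37/3, 235/3, 769/12]
= [12, 78, 64]

query (2,0) [L1,L2] — begin 0,0,0
L1 α=1/2: [1/2, 189/2, 161/2]
L2 α=1/4: [441/8, 843/8, 741/8]
rounded: [55, 105, 93]


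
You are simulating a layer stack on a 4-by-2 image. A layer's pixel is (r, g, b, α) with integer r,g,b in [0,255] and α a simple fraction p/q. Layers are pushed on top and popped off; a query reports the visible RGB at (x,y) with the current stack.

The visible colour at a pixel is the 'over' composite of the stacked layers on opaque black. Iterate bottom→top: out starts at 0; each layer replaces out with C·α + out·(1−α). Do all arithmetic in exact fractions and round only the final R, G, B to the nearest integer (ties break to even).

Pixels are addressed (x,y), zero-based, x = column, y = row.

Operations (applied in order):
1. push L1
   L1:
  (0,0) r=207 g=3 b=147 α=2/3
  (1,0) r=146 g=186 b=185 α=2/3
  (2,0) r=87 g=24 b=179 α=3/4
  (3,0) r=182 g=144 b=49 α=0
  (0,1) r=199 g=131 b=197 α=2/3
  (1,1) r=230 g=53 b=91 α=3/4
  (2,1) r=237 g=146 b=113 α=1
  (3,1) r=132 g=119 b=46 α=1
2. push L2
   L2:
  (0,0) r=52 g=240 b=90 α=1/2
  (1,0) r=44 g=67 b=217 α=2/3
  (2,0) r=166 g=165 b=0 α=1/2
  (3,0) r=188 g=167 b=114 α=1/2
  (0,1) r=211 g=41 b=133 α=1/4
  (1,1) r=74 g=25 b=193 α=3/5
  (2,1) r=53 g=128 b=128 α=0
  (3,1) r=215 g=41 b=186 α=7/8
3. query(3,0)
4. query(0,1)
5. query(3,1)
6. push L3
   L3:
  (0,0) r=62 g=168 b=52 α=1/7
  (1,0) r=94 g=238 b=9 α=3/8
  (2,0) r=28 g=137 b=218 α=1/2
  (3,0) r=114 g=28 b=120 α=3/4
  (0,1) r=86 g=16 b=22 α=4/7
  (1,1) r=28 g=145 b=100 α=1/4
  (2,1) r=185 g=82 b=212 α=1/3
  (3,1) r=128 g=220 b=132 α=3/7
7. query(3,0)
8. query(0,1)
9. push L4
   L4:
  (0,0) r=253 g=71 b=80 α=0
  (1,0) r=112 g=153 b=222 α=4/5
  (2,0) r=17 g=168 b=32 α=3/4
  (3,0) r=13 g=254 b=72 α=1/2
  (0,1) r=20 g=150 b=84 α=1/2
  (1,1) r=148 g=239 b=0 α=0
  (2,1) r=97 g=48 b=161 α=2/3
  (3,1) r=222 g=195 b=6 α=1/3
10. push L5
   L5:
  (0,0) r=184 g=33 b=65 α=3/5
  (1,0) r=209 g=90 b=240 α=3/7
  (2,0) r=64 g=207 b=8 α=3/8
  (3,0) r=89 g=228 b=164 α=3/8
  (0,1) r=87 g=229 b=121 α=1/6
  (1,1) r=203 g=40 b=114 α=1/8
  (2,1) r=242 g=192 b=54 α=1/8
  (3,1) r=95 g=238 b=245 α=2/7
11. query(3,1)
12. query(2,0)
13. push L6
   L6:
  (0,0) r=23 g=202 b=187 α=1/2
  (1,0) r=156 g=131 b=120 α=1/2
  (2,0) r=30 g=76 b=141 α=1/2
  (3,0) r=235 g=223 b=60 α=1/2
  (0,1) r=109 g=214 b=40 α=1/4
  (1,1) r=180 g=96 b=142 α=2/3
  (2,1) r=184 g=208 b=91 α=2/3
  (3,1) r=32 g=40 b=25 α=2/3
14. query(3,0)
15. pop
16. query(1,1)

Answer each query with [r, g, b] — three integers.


(3,0) stack=L1,L2; from [0,0,0]:
L1 α=0: [0, 0, 0]
L2 α=1/2: [94, 167/2, 57]
= [94, 84, 57]

at x=0,y=1 over L1,L2:
after L1 α=2/3: [398/3, 262/3, 394/3]
after L2 α=1/4: [609/4, 303/4, 527/4]
= [152, 76, 132]

at x=3,y=1 over L1,L2:
L1 α=1: [132, 119, 46]
L2 α=7/8: [1637/8, 203/4, 337/2]
rounded: [205, 51, 168]

at x=3,y=0 over L1,L2,L3:
after L1 α=0: [0, 0, 0]
after L2 α=1/2: [94, 167/2, 57]
after L3 α=3/4: [109, 335/8, 417/4]
→ [109, 42, 104]

at x=0,y=1 over L1,L2,L3:
L1 α=2/3: [398/3, 262/3, 394/3]
L2 α=1/4: [609/4, 303/4, 527/4]
L3 α=4/7: [3203/28, 1165/28, 1933/28]
→ [114, 42, 69]

at x=3,y=1 over L1,L2,L3,L4,L5:
L1 α=1: [132, 119, 46]
L2 α=7/8: [1637/8, 203/4, 337/2]
L3 α=3/7: [2405/14, 863/7, 1070/7]
L4 α=1/3: [3959/21, 3091/21, 2182/21]
L5 α=2/7: [23785/147, 25451/147, 21200/147]
→ [162, 173, 144]

(2,0) stack=L1,L2,L3,L4,L5; from [0,0,0]:
+L1 (α=3/4) → [261/4, 18, 537/4]
+L2 (α=1/2) → [925/8, 183/2, 537/8]
+L3 (α=1/2) → [1149/16, 457/4, 2281/16]
+L4 (α=3/4) → [1965/64, 2473/16, 3817/64]
+L5 (α=3/8) → [22113/512, 22301/128, 20621/512]
→ [43, 174, 40]

(3,0) stack=L1,L2,L3,L4,L5,L6; from [0,0,0]:
+L1 (α=0) → [0, 0, 0]
+L2 (α=1/2) → [94, 167/2, 57]
+L3 (α=3/4) → [109, 335/8, 417/4]
+L4 (α=1/2) → [61, 2367/16, 705/8]
+L5 (α=3/8) → [143/2, 22779/128, 7461/64]
+L6 (α=1/2) → [613/4, 51323/256, 11301/128]
rounded: [153, 200, 88]

query (1,1) [L1,L2,L3,L4,L5] — begin 0,0,0
+L1 (α=3/4) → [345/2, 159/4, 273/4]
+L2 (α=3/5) → [567/5, 309/10, 1431/10]
+L3 (α=1/4) → [1841/20, 2377/40, 5293/40]
+L4 (α=0) → [1841/20, 2377/40, 5293/40]
+L5 (α=1/8) → [16947/160, 18239/320, 41611/320]
rounded: [106, 57, 130]
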